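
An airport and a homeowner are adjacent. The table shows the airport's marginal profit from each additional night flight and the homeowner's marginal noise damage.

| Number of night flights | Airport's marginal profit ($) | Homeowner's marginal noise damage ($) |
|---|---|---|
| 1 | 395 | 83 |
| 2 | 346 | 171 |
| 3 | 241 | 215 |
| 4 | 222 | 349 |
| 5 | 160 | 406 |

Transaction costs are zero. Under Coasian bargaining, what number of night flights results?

3

Bargaining reaches the level where marginal profit last exceeds marginal noise damage.
That holds through level 3 (241 ≥ 215) but not at 4 (222 < 349).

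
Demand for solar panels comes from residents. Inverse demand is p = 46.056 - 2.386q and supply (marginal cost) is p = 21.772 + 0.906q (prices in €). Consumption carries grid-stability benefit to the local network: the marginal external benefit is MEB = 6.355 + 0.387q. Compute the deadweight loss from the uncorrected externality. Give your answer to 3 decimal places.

Market equilibrium (private): 21.772 + 0.906q = 46.056 - 2.386q → q_m = 7.3767.
Social marginal benefit = demand + MEB = 52.411 - 1.999q.
Set SMB = MC: 52.411 - 1.999q = 21.772 + 0.906q → q* = 10.5470.
Between q* and q_m the wedge SMB − MC runs linearly from 0 to MEB(q_m), so the loss is a triangle.
DWL = ½ × 3.1703 × 9.2098 = 14.5989.

DWL = €14.599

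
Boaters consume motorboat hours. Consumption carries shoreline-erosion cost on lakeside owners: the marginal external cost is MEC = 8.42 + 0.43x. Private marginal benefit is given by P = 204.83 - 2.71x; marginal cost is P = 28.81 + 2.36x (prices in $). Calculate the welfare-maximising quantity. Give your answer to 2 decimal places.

Social marginal benefit = demand − MEC = 196.41 - 3.14x.
Set SMB = MC: 196.41 - 3.14x = 28.81 + 2.36x → x* = 30.4727.

x* = 30.47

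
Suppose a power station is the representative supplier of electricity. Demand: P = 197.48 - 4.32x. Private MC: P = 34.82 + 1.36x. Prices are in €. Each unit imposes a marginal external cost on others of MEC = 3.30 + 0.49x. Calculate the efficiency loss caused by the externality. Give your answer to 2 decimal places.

DWL = €24.34

Market equilibrium (private): 34.82 + 1.36x = 197.48 - 4.32x → x_m = 28.6373.
Social marginal cost = private MC + MEC = 38.12 + 1.85x.
Set SMC = demand: 38.12 + 1.85x = 197.48 - 4.32x → x* = 25.8282.
Between x* and x_m the wedge SMC − demand runs linearly from 0 to MEC(x_m), so the loss is a triangle.
DWL = ½ × 2.8091 × 17.3323 = 24.3441.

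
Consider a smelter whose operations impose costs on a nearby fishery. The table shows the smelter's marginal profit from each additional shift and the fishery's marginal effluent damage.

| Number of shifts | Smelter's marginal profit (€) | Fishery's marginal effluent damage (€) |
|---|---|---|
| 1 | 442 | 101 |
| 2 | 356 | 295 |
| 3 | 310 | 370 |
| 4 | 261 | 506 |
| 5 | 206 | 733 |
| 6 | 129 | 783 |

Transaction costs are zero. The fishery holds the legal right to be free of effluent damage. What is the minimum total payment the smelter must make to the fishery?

Efficient level: marginal profit ≥ marginal effluent damage through level 2, so k* = 2.
With the fishery holding the right, the smelter must at least compensate total damage at k*: 101 + 295 = 396.

€396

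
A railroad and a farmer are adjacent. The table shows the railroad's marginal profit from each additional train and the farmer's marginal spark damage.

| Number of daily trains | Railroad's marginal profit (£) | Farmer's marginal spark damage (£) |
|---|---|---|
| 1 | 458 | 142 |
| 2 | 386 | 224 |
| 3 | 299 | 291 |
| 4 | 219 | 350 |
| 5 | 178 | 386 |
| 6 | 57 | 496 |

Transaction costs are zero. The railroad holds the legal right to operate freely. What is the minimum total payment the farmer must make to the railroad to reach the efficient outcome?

£454

Left alone the railroad would choose level 6 (marginal profit stays positive).
Efficient level: k* = 3 (marginal profit ≥ marginal spark damage through 3).
The farmer must at least cover the railroad's forgone profit from cutting 6→3: 219 + 178 + 57 = 454.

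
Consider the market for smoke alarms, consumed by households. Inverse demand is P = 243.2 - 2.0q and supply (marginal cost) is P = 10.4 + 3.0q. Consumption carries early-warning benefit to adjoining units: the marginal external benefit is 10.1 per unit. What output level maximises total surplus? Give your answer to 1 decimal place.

Social marginal benefit = demand + MEB = 253.3 - 2.0q.
Set SMB = MC: 253.3 - 2.0q = 10.4 + 3.0q → q* = 48.5800.

q* = 48.6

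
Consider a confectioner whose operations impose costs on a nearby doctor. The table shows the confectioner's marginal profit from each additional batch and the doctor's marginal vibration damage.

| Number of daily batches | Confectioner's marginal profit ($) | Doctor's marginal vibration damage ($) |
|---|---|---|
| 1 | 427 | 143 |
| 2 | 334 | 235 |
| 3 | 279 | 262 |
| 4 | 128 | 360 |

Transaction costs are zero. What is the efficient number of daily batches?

Bargaining reaches the level where marginal profit last exceeds marginal vibration damage.
That holds through level 3 (279 ≥ 262) but not at 4 (128 < 360).

3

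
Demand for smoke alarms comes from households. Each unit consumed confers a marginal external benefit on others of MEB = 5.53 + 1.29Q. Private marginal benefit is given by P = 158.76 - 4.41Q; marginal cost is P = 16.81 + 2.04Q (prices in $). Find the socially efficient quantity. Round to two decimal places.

Q* = 28.58

Social marginal benefit = demand + MEB = 164.29 - 3.12Q.
Set SMB = MC: 164.29 - 3.12Q = 16.81 + 2.04Q → Q* = 28.5814.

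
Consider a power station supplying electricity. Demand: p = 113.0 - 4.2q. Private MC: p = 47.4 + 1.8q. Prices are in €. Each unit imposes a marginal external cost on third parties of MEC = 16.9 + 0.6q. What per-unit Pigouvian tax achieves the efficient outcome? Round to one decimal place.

Social marginal cost = private MC + MEC = 64.3 + 2.4q.
Set SMC = demand: 64.3 + 2.4q = 113.0 - 4.2q → q* = 7.3788.
The Pigouvian tax equals MEC at q*: 16.9 + 0.6×7.3788 = 21.3273.

tax = €21.3 per unit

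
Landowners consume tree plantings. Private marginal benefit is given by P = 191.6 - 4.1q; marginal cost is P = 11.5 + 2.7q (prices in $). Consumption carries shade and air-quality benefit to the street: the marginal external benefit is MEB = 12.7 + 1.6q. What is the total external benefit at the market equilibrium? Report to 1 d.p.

Market equilibrium (private): 11.5 + 2.7q = 191.6 - 4.1q → q_m = 26.4853.
Total external benefit = ∫₀^{q_m} (12.7 + 1.6q) dq = 12.7×26.4853 + ½×1.6×26.4853² = 897.5402.

$897.5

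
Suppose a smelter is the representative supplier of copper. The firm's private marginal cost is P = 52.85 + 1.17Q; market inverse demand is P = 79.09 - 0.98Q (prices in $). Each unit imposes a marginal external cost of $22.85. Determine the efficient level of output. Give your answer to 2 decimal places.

Q* = 1.58

Social marginal cost = private MC + MEC = 75.70 + 1.17Q.
Set SMC = demand: 75.70 + 1.17Q = 79.09 - 0.98Q → Q* = 1.5767.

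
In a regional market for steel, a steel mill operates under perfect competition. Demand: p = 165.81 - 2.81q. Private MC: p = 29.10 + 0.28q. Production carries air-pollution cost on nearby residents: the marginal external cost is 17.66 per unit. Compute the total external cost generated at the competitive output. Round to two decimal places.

Market equilibrium (private): 29.10 + 0.28q = 165.81 - 2.81q → q_m = 44.2427.
Total external cost = MEC × q_m = 17.66 × 44.2427 = 781.3261.

781.33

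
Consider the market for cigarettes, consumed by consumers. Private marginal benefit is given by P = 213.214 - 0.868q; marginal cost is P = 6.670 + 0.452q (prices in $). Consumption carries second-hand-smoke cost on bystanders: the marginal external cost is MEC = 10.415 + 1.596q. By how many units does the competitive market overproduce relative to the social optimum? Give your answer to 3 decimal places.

89.213 units

Market equilibrium (private): 6.670 + 0.452q = 213.214 - 0.868q → q_m = 156.4727.
Social marginal benefit = demand − MEC = 202.799 - 2.464q.
Set SMB = MC: 202.799 - 2.464q = 6.670 + 0.452q → q* = 67.2596.
Gap = |156.4727 − 67.2596| = 89.2131.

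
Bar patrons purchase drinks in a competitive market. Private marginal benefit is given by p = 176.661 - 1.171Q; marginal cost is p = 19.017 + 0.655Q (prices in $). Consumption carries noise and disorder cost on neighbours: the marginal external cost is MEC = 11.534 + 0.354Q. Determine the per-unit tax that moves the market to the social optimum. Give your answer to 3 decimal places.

Social marginal benefit = demand − MEC = 165.127 - 1.525Q.
Set SMB = MC: 165.127 - 1.525Q = 19.017 + 0.655Q → Q* = 67.0229.
The Pigouvian tax equals MEC at Q*: 11.534 + 0.354×67.0229 = 35.2601.

tax = $35.260 per unit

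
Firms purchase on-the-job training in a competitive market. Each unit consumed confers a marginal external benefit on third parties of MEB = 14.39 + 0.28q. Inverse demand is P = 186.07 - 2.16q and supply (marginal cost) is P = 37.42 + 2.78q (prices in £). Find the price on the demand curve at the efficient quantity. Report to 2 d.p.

P = £110.50

Social marginal benefit = demand + MEB = 200.46 - 1.88q.
Set SMB = MC: 200.46 - 1.88q = 37.42 + 2.78q → q* = 34.9871.
Consumer price on the demand curve at q*: 186.07 − 2.16×34.9871 = 110.4979.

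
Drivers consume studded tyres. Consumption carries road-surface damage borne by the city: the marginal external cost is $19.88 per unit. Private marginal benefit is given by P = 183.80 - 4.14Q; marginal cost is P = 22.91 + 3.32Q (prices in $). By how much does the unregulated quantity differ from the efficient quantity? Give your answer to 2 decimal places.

Market equilibrium (private): 22.91 + 3.32Q = 183.80 - 4.14Q → Q_m = 21.5670.
Social marginal benefit = demand − MEC = 163.92 - 4.14Q.
Set SMB = MC: 163.92 - 4.14Q = 22.91 + 3.32Q → Q* = 18.9021.
Gap = |21.5670 − 18.9021| = 2.6649.

2.66 units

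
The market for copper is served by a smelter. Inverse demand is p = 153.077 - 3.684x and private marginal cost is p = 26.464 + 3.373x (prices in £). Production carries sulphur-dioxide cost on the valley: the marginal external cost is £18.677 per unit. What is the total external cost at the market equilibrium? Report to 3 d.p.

£335.093

Market equilibrium (private): 26.464 + 3.373x = 153.077 - 3.684x → x_m = 17.9415.
Total external cost = MEC × x_m = 18.677 × 17.9415 = 335.0934.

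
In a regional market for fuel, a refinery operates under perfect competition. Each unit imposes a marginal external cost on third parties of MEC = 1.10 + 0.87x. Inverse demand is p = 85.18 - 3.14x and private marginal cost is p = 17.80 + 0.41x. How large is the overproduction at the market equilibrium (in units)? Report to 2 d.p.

Market equilibrium (private): 17.80 + 0.41x = 85.18 - 3.14x → x_m = 18.9803.
Social marginal cost = private MC + MEC = 18.90 + 1.28x.
Set SMC = demand: 18.90 + 1.28x = 85.18 - 3.14x → x* = 14.9955.
Gap = |18.9803 − 14.9955| = 3.9848.

3.98 units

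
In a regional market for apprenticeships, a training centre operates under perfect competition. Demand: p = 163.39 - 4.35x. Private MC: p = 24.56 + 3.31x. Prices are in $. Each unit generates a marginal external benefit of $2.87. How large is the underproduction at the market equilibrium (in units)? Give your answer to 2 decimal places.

0.37 units

Market equilibrium (private): 24.56 + 3.31x = 163.39 - 4.35x → x_m = 18.1240.
Social marginal cost = private MC − MEB = 21.69 + 3.31x.
Set SMC = demand: 21.69 + 3.31x = 163.39 - 4.35x → x* = 18.4987.
Gap = |18.1240 − 18.4987| = 0.3747.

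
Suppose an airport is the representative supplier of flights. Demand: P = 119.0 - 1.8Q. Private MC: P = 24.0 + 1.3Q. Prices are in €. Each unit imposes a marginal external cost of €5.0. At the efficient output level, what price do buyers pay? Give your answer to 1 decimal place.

Social marginal cost = private MC + MEC = 29.0 + 1.3Q.
Set SMC = demand: 29.0 + 1.3Q = 119.0 - 1.8Q → Q* = 29.0323.
Consumer price on the demand curve at Q*: 119.0 − 1.8×29.0323 = 66.7419.

P = €66.7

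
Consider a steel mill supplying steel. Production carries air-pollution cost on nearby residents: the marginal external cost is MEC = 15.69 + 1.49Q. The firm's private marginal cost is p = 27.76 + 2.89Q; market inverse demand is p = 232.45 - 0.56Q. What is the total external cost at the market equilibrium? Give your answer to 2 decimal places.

Market equilibrium (private): 27.76 + 2.89Q = 232.45 - 0.56Q → Q_m = 59.3304.
Total external cost = ∫₀^{Q_m} (15.69 + 1.49Q) dQ = 15.69×59.3304 + ½×1.49×59.3304² = 3553.3658.

3553.37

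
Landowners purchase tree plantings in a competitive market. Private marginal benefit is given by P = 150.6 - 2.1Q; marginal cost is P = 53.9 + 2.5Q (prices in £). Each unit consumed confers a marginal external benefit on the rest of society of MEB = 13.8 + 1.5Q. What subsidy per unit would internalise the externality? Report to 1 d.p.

Social marginal benefit = demand + MEB = 164.4 - 0.6Q.
Set SMB = MC: 164.4 - 0.6Q = 53.9 + 2.5Q → Q* = 35.6452.
The Pigouvian subsidy equals MEB at Q*: 13.8 + 1.5×35.6452 = 67.2678.

subsidy = £67.3 per unit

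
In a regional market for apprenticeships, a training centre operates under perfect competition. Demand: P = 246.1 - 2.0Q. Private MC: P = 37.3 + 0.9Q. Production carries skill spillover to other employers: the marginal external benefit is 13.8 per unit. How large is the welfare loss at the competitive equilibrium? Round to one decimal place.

DWL = 32.8

Market equilibrium (private): 37.3 + 0.9Q = 246.1 - 2.0Q → Q_m = 72.0000.
Social marginal cost = private MC − MEB = 23.5 + 0.9Q.
Set SMC = demand: 23.5 + 0.9Q = 246.1 - 2.0Q → Q* = 76.7586.
Height of the DWL triangle at Q_m is demand(Q_m) − SMC(Q_m) = MEB(Q_m) = 13.8000.
DWL = ½ × 4.7586 × 13.8000 = 32.8343.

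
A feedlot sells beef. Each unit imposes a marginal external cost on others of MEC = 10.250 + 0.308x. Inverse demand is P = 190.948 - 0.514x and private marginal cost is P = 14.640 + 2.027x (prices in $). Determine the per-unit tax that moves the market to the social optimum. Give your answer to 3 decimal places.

tax = $28.202 per unit

Social marginal cost = private MC + MEC = 24.890 + 2.335x.
Set SMC = demand: 24.890 + 2.335x = 190.948 - 0.514x → x* = 58.2864.
The Pigouvian tax equals MEC at x*: 10.250 + 0.308×58.2864 = 28.2022.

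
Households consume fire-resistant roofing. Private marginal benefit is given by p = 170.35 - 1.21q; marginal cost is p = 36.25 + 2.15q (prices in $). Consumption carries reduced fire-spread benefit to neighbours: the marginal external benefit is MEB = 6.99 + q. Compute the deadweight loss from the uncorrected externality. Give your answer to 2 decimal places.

Market equilibrium (private): 36.25 + 2.15q = 170.35 - 1.21q → q_m = 39.9107.
Social marginal benefit = demand + MEB = 177.34 - 0.21q.
Set SMB = MC: 177.34 - 0.21q = 36.25 + 2.15q → q* = 59.7839.
The welfare-loss triangle has base |q_m − q*| and height MEB(q_m) (the vertical gap between SMB and MC is zero at q* and MEB at q_m).
DWL = ½ × 19.8732 × 46.9007 = 466.0335.

DWL = $466.03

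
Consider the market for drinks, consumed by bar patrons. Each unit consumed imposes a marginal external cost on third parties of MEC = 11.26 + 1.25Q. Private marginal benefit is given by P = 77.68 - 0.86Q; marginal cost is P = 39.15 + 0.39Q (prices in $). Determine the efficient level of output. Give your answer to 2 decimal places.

Social marginal benefit = demand − MEC = 66.42 - 2.11Q.
Set SMB = MC: 66.42 - 2.11Q = 39.15 + 0.39Q → Q* = 10.9080.

Q* = 10.91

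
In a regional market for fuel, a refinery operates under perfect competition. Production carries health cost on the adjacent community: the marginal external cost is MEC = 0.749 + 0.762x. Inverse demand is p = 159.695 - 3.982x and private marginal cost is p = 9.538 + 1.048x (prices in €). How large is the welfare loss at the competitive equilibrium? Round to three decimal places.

DWL = €47.659

Market equilibrium (private): 9.538 + 1.048x = 159.695 - 3.982x → x_m = 29.8523.
Social marginal cost = private MC + MEC = 10.287 + 1.810x.
Set SMC = demand: 10.287 + 1.810x = 159.695 - 3.982x → x* = 25.7956.
The welfare-loss triangle has base |x_m − x*| and height MEC(x_m) (the vertical gap between SMC and demand is zero at x* and MEC at x_m).
DWL = ½ × 4.0567 × 23.4964 = 47.6589.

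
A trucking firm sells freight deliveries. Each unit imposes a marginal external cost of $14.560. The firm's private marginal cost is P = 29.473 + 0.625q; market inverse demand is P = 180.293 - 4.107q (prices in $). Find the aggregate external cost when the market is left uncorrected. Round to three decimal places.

$464.062

Market equilibrium (private): 29.473 + 0.625q = 180.293 - 4.107q → q_m = 31.8724.
Total external cost = MEC × q_m = 14.560 × 31.8724 = 464.0621.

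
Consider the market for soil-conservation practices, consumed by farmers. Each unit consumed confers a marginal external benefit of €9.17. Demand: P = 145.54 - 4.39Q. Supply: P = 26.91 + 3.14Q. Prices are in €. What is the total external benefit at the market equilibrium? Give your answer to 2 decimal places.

Market equilibrium (private): 26.91 + 3.14Q = 145.54 - 4.39Q → Q_m = 15.7543.
Total external benefit = MEB × Q_m = 9.17 × 15.7543 = 144.4669.

€144.47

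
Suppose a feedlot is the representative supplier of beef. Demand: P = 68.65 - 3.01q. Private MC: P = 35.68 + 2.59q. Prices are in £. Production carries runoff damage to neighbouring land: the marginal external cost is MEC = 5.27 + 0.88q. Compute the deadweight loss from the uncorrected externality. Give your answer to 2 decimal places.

DWL = £8.43

Market equilibrium (private): 35.68 + 2.59q = 68.65 - 3.01q → q_m = 5.8875.
Social marginal cost = private MC + MEC = 40.95 + 3.47q.
Set SMC = demand: 40.95 + 3.47q = 68.65 - 3.01q → q* = 4.2747.
The loss is the area between SMC and demand from q* to q_m; with linear curves that's a triangle of height MEC(q_m).
DWL = ½ × 1.6128 × 10.4510 = 8.4277.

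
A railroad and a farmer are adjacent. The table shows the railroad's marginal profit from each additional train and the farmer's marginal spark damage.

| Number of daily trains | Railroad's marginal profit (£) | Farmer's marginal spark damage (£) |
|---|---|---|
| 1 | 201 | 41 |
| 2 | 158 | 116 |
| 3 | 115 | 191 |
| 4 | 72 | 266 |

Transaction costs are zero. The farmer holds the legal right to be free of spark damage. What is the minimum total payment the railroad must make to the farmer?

Efficient level: marginal profit ≥ marginal spark damage through level 2, so k* = 2.
With the farmer holding the right, the railroad must at least compensate total damage at k*: 41 + 116 = 157.

£157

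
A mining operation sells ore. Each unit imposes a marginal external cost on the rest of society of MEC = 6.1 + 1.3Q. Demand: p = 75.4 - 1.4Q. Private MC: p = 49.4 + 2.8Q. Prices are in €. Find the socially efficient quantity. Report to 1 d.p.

Q* = 3.6

Social marginal cost = private MC + MEC = 55.5 + 4.1Q.
Set SMC = demand: 55.5 + 4.1Q = 75.4 - 1.4Q → Q* = 3.6182.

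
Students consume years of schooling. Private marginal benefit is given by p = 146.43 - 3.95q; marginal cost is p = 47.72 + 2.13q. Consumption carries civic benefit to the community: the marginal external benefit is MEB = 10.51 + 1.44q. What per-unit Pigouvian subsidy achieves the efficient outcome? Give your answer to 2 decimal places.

Social marginal benefit = demand + MEB = 156.94 - 2.51q.
Set SMB = MC: 156.94 - 2.51q = 47.72 + 2.13q → q* = 23.5388.
The Pigouvian subsidy equals MEB at q*: 10.51 + 1.44×23.5388 = 44.4059.

subsidy = 44.41 per unit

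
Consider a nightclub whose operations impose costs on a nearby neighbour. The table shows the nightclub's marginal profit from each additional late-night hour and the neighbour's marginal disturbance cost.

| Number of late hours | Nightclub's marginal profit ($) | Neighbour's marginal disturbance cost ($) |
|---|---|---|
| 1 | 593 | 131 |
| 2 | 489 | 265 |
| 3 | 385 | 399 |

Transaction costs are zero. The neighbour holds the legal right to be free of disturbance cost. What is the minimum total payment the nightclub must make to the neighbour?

Efficient level: marginal profit ≥ marginal disturbance cost through level 2, so k* = 2.
With the neighbour holding the right, the nightclub must at least compensate total damage at k*: 131 + 265 = 396.

$396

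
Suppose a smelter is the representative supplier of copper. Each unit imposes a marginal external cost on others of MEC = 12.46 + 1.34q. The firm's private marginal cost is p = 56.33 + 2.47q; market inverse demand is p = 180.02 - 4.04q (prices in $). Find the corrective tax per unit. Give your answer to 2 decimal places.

Social marginal cost = private MC + MEC = 68.79 + 3.81q.
Set SMC = demand: 68.79 + 3.81q = 180.02 - 4.04q → q* = 14.1694.
The Pigouvian tax equals MEC at q*: 12.46 + 1.34×14.1694 = 31.4470.

tax = $31.45 per unit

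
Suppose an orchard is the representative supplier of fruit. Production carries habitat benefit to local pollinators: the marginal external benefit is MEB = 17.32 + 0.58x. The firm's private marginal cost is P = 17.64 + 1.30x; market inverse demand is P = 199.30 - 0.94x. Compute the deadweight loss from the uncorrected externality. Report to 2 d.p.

DWL = 1247.54

Market equilibrium (private): 17.64 + 1.30x = 199.30 - 0.94x → x_m = 81.0982.
Social marginal cost = private MC − MEB = 0.32 + 0.72x.
Set SMC = demand: 0.32 + 0.72x = 199.30 - 0.94x → x* = 119.8675.
Height of the DWL triangle at x_m is demand(x_m) − SMC(x_m) = MEB(x_m) = 64.3570.
DWL = ½ × 38.7693 × 64.3570 = 1247.5379.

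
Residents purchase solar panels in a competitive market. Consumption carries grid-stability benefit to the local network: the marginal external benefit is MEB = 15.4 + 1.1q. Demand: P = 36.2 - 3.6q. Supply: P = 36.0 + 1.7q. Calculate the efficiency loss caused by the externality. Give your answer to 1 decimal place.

Market equilibrium (private): 36.0 + 1.7q = 36.2 - 3.6q → q_m = 0.0377.
Social marginal benefit = demand + MEB = 51.6 - 2.5q.
Set SMB = MC: 51.6 - 2.5q = 36.0 + 1.7q → q* = 3.7143.
Between q* and q_m the wedge SMB − MC runs linearly from 0 to MEB(q_m), so the loss is a triangle.
DWL = ½ × 3.6766 × 15.4415 = 28.3861.

DWL = 28.4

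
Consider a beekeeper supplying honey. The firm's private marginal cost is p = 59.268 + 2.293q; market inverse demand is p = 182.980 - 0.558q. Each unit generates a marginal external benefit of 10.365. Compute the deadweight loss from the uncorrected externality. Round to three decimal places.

Market equilibrium (private): 59.268 + 2.293q = 182.980 - 0.558q → q_m = 43.3925.
Social marginal cost = private MC − MEB = 48.903 + 2.293q.
Set SMC = demand: 48.903 + 2.293q = 182.980 - 0.558q → q* = 47.0281.
The loss is the area between SMC and demand from q* to q_m; with linear curves that's a triangle of height MEB(q_m).
DWL = ½ × 3.6356 × 10.3650 = 18.8415.

DWL = 18.841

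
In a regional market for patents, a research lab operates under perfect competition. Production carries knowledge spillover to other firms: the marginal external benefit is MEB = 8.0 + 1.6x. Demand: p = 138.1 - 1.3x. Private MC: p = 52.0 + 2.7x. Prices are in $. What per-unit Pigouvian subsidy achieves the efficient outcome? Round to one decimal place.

subsidy = $70.7 per unit

Social marginal cost = private MC − MEB = 44.0 + 1.1x.
Set SMC = demand: 44.0 + 1.1x = 138.1 - 1.3x → x* = 39.2083.
The Pigouvian subsidy equals MEB at x*: 8.0 + 1.6×39.2083 = 70.7333.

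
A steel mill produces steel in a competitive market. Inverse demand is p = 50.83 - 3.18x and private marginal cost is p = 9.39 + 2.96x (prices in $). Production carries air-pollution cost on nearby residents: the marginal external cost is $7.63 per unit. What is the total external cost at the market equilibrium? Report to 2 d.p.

$51.50

Market equilibrium (private): 9.39 + 2.96x = 50.83 - 3.18x → x_m = 6.7492.
Total external cost = MEC × x_m = 7.63 × 6.7492 = 51.4964.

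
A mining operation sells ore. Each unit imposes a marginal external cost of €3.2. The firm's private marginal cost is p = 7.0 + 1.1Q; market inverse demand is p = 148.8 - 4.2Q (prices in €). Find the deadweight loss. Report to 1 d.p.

Market equilibrium (private): 7.0 + 1.1Q = 148.8 - 4.2Q → Q_m = 26.7547.
Social marginal cost = private MC + MEC = 10.2 + 1.1Q.
Set SMC = demand: 10.2 + 1.1Q = 148.8 - 4.2Q → Q* = 26.1509.
The loss is the area between SMC and demand from Q* to Q_m; with linear curves that's a triangle of height MEC(Q_m).
DWL = ½ × 0.6038 × 3.2000 = 0.9661.

DWL = €1.0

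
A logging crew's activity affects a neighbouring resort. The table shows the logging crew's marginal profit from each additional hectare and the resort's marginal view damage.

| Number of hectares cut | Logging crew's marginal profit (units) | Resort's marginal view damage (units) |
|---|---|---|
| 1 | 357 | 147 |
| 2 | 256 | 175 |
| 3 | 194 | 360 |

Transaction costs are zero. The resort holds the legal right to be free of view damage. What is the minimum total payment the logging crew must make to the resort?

Efficient level: marginal profit ≥ marginal view damage through level 2, so k* = 2.
With the resort holding the right, the logging crew must at least compensate total damage at k*: 147 + 175 = 322.

322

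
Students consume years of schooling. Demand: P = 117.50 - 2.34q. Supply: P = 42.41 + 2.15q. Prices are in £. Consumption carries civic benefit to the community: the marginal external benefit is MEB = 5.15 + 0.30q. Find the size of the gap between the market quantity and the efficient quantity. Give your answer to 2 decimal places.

Market equilibrium (private): 42.41 + 2.15q = 117.50 - 2.34q → q_m = 16.7238.
Social marginal benefit = demand + MEB = 122.65 - 2.04q.
Set SMB = MC: 122.65 - 2.04q = 42.41 + 2.15q → q* = 19.1504.
Gap = |16.7238 − 19.1504| = 2.4266.

2.43 units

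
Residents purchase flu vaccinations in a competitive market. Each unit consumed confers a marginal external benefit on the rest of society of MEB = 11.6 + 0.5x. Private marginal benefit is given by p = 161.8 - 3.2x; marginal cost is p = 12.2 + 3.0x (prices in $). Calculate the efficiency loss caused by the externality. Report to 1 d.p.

Market equilibrium (private): 12.2 + 3.0x = 161.8 - 3.2x → x_m = 24.1290.
Social marginal benefit = demand + MEB = 173.4 - 2.7x.
Set SMB = MC: 173.4 - 2.7x = 12.2 + 3.0x → x* = 28.2807.
The loss is the area between SMB and MC from x* to x_m; with linear curves that's a triangle of height MEB(x_m).
DWL = ½ × 4.1517 × 23.6645 = 49.1240.

DWL = $49.1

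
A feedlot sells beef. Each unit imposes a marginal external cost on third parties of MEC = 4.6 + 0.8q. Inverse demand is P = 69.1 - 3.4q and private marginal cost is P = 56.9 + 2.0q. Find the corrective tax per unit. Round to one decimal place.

Social marginal cost = private MC + MEC = 61.5 + 2.8q.
Set SMC = demand: 61.5 + 2.8q = 69.1 - 3.4q → q* = 1.2258.
The Pigouvian tax equals MEC at q*: 4.6 + 0.8×1.2258 = 5.5806.

tax = 5.6 per unit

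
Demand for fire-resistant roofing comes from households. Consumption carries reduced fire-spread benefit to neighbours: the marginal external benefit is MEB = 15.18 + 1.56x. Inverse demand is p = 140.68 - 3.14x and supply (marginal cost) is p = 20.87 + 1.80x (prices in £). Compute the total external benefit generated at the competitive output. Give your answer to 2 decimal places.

Market equilibrium (private): 20.87 + 1.80x = 140.68 - 3.14x → x_m = 24.2530.
Total external benefit = ∫₀^{x_m} (15.18 + 1.56x) dx = 15.18×24.2530 + ½×1.56×24.2530² = 826.9628.

£826.96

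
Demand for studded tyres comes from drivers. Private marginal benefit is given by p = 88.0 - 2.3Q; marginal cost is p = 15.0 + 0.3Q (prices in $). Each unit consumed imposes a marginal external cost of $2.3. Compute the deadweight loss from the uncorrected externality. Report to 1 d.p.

DWL = $1.0

Market equilibrium (private): 15.0 + 0.3Q = 88.0 - 2.3Q → Q_m = 28.0769.
Social marginal benefit = demand − MEC = 85.7 - 2.3Q.
Set SMB = MC: 85.7 - 2.3Q = 15.0 + 0.3Q → Q* = 27.1923.
Between Q* and Q_m the wedge MC − SMB runs linearly from 0 to MEC(Q_m), so the loss is a triangle.
DWL = ½ × 0.8846 × 2.3000 = 1.0173.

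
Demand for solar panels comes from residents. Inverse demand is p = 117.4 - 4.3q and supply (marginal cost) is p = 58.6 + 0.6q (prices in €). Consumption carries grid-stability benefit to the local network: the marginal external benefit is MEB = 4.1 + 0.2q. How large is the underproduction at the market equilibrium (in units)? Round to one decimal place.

1.4 units

Market equilibrium (private): 58.6 + 0.6q = 117.4 - 4.3q → q_m = 12.0000.
Social marginal benefit = demand + MEB = 121.5 - 4.1q.
Set SMB = MC: 121.5 - 4.1q = 58.6 + 0.6q → q* = 13.3830.
Gap = |12.0000 − 13.3830| = 1.3830.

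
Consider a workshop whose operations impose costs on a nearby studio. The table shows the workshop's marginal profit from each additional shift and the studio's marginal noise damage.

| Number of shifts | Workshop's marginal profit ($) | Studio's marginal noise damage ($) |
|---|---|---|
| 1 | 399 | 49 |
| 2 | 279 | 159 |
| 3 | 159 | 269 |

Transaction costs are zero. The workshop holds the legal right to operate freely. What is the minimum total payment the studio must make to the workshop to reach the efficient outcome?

Left alone the workshop would choose level 3 (marginal profit stays positive).
Efficient level: k* = 2 (marginal profit ≥ marginal noise damage through 2).
The studio must at least cover the workshop's forgone profit from cutting 3→2: 159 = 159.

$159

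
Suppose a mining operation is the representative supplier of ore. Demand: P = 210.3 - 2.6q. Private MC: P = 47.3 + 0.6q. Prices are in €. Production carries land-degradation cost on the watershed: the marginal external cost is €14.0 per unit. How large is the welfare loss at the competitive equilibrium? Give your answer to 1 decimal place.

DWL = €30.6

Market equilibrium (private): 47.3 + 0.6q = 210.3 - 2.6q → q_m = 50.9375.
Social marginal cost = private MC + MEC = 61.3 + 0.6q.
Set SMC = demand: 61.3 + 0.6q = 210.3 - 2.6q → q* = 46.5625.
The loss is the area between SMC and demand from q* to q_m; with linear curves that's a triangle of height MEC(q_m).
DWL = ½ × 4.3750 × 14.0000 = 30.6250.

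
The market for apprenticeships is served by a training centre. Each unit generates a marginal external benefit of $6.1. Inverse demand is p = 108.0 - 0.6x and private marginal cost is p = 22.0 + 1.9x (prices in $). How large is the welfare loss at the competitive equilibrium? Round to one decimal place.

Market equilibrium (private): 22.0 + 1.9x = 108.0 - 0.6x → x_m = 34.4000.
Social marginal cost = private MC − MEB = 15.9 + 1.9x.
Set SMC = demand: 15.9 + 1.9x = 108.0 - 0.6x → x* = 36.8400.
The loss is the area between SMC and demand from x* to x_m; with linear curves that's a triangle of height MEB(x_m).
DWL = ½ × 2.4400 × 6.1000 = 7.4420.

DWL = $7.4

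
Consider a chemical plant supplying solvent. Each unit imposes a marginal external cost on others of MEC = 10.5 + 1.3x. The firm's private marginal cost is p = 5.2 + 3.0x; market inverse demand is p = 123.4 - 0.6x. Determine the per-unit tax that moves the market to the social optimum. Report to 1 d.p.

Social marginal cost = private MC + MEC = 15.7 + 4.3x.
Set SMC = demand: 15.7 + 4.3x = 123.4 - 0.6x → x* = 21.9796.
The Pigouvian tax equals MEC at x*: 10.5 + 1.3×21.9796 = 39.0735.

tax = 39.1 per unit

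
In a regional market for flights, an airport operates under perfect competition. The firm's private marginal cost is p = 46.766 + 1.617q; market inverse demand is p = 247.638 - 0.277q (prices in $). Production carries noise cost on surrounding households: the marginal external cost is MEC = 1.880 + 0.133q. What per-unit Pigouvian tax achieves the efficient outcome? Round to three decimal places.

tax = $14.937 per unit

Social marginal cost = private MC + MEC = 48.646 + 1.750q.
Set SMC = demand: 48.646 + 1.750q = 247.638 - 0.277q → q* = 98.1707.
The Pigouvian tax equals MEC at q*: 1.880 + 0.133×98.1707 = 14.9367.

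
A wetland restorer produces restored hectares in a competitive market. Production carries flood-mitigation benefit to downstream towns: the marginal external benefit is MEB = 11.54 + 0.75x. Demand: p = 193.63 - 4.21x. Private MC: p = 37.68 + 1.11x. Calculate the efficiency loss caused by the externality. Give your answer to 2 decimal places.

DWL = 122.97

Market equilibrium (private): 37.68 + 1.11x = 193.63 - 4.21x → x_m = 29.3139.
Social marginal cost = private MC − MEB = 26.14 + 0.36x.
Set SMC = demand: 26.14 + 0.36x = 193.63 - 4.21x → x* = 36.6499.
The loss is the area between SMC and demand from x* to x_m; with linear curves that's a triangle of height MEB(x_m).
DWL = ½ × 7.3360 × 33.5254 = 122.9712.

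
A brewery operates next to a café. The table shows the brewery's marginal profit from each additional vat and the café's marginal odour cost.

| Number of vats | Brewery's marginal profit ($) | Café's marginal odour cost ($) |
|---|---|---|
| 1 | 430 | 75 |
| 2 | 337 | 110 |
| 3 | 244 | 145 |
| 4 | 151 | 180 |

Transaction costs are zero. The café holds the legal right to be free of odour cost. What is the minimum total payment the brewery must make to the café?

Efficient level: marginal profit ≥ marginal odour cost through level 3, so k* = 3.
With the café holding the right, the brewery must at least compensate total damage at k*: 75 + 110 + 145 = 330.

$330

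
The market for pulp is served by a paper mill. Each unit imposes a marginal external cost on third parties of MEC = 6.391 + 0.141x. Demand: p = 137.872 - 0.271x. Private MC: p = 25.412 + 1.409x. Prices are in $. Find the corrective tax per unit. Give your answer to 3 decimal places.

Social marginal cost = private MC + MEC = 31.803 + 1.550x.
Set SMC = demand: 31.803 + 1.550x = 137.872 - 0.271x → x* = 58.2477.
The Pigouvian tax equals MEC at x*: 6.391 + 0.141×58.2477 = 14.6039.

tax = $14.604 per unit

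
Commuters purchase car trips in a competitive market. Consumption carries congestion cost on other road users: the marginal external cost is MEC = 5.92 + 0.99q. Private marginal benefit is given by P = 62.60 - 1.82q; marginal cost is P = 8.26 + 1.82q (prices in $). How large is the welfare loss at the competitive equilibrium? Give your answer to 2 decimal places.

DWL = $46.27

Market equilibrium (private): 8.26 + 1.82q = 62.60 - 1.82q → q_m = 14.9286.
Social marginal benefit = demand − MEC = 56.68 - 2.81q.
Set SMB = MC: 56.68 - 2.81q = 8.26 + 1.82q → q* = 10.4579.
Height of the DWL triangle at q_m is MC(q_m) − SMB(q_m) = MEC(q_m) = 20.6993.
DWL = ½ × 4.4707 × 20.6993 = 46.2702.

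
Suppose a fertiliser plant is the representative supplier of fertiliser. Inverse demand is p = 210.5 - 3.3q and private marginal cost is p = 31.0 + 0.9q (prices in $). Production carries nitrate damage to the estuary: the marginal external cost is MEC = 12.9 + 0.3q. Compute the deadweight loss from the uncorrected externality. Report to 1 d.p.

Market equilibrium (private): 31.0 + 0.9q = 210.5 - 3.3q → q_m = 42.7381.
Social marginal cost = private MC + MEC = 43.9 + 1.2q.
Set SMC = demand: 43.9 + 1.2q = 210.5 - 3.3q → q* = 37.0222.
The welfare-loss triangle has base |q_m − q*| and height MEC(q_m) (the vertical gap between SMC and demand is zero at q* and MEC at q_m).
DWL = ½ × 5.7159 × 25.7214 = 73.5105.

DWL = $73.5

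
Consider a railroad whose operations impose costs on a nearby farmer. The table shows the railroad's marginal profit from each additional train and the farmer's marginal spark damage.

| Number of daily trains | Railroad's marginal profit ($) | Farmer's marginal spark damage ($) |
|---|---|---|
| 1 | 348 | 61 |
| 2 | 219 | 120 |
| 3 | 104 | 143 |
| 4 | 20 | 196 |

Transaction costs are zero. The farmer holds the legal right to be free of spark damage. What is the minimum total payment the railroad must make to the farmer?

$181

Efficient level: marginal profit ≥ marginal spark damage through level 2, so k* = 2.
With the farmer holding the right, the railroad must at least compensate total damage at k*: 61 + 120 = 181.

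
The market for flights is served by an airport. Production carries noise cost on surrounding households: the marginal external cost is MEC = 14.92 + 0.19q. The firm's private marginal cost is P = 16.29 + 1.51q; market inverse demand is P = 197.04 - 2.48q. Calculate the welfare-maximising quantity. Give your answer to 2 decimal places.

q* = 39.67

Social marginal cost = private MC + MEC = 31.21 + 1.70q.
Set SMC = demand: 31.21 + 1.70q = 197.04 - 2.48q → q* = 39.6722.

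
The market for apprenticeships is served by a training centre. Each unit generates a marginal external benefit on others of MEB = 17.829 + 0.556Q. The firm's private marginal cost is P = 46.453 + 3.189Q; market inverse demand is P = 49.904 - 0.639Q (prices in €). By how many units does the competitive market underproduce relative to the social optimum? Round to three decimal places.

5.602 units

Market equilibrium (private): 46.453 + 3.189Q = 49.904 - 0.639Q → Q_m = 0.9015.
Social marginal cost = private MC − MEB = 28.624 + 2.633Q.
Set SMC = demand: 28.624 + 2.633Q = 49.904 - 0.639Q → Q* = 6.5037.
Gap = |0.9015 − 6.5037| = 5.6022.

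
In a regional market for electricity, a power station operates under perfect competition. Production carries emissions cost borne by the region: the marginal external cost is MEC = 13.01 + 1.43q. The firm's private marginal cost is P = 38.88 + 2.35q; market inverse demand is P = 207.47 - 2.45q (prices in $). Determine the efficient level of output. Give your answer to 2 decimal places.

q* = 24.97

Social marginal cost = private MC + MEC = 51.89 + 3.78q.
Set SMC = demand: 51.89 + 3.78q = 207.47 - 2.45q → q* = 24.9727.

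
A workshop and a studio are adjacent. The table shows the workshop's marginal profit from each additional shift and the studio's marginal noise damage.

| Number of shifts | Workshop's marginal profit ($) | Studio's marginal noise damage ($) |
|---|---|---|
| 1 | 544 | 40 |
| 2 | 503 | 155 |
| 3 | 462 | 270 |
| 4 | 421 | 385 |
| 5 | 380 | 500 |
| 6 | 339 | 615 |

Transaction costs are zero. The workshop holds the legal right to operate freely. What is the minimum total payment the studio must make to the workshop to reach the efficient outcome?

$719

Left alone the workshop would choose level 6 (marginal profit stays positive).
Efficient level: k* = 4 (marginal profit ≥ marginal noise damage through 4).
The studio must at least cover the workshop's forgone profit from cutting 6→4: 380 + 339 = 719.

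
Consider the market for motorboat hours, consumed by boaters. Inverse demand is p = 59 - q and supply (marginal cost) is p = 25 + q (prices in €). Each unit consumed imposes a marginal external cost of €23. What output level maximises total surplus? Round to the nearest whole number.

Social marginal benefit = demand − MEC = 36 - q.
Set SMB = MC: 36 - q = 25 + q → q* = 5.5000.

q* = 6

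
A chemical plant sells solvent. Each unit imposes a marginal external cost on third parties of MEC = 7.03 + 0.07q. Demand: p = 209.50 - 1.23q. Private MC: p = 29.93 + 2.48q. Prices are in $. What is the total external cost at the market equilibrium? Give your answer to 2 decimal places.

Market equilibrium (private): 29.93 + 2.48q = 209.50 - 1.23q → q_m = 48.4016.
Total external cost = ∫₀^{q_m} (7.03 + 0.07q) dq = 7.03×48.4016 + ½×0.07×48.4016² = 422.2583.

$422.26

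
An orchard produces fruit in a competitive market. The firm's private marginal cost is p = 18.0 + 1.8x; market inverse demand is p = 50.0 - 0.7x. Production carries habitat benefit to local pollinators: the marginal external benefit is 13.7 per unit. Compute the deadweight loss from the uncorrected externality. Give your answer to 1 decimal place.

DWL = 37.5

Market equilibrium (private): 18.0 + 1.8x = 50.0 - 0.7x → x_m = 12.8000.
Social marginal cost = private MC − MEB = 4.3 + 1.8x.
Set SMC = demand: 4.3 + 1.8x = 50.0 - 0.7x → x* = 18.2800.
The welfare-loss triangle has base |x_m − x*| and height MEB(x_m) (the vertical gap between SMC and demand is zero at x* and MEB at x_m).
DWL = ½ × 5.4800 × 13.7000 = 37.5380.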